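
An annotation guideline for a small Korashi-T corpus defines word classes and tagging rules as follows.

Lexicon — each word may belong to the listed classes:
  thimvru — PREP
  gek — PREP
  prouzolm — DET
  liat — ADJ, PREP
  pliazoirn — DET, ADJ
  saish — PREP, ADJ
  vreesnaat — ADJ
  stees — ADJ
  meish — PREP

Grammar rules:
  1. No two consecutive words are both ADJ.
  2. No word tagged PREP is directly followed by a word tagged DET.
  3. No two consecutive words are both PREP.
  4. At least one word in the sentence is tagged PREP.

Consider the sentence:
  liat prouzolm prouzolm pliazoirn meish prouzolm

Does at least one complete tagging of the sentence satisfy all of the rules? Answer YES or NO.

NO

Candidates per position — 1:liat {ADJ,PREP}; 2:prouzolm {DET}; 3:prouzolm {DET}; 4:pliazoirn {DET,ADJ}; 5:meish {PREP}; 6:prouzolm {DET}.
Rule 2 cannot be satisfied by any choice of tags from the lexicon.
So there is no consistent tagging.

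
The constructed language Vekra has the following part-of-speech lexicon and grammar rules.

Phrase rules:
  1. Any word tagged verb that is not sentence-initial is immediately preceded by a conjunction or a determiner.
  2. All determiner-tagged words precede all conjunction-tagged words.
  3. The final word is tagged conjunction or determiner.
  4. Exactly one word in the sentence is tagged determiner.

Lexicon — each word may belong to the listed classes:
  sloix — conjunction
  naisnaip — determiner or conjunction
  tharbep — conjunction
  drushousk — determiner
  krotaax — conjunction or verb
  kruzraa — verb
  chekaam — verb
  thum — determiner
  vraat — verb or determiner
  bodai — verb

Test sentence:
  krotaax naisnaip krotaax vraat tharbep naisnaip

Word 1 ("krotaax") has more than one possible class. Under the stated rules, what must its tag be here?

Candidates per position — 1:krotaax {conjunction,verb}; 2:naisnaip {determiner,conjunction}; 3:krotaax {conjunction,verb}; 4:vraat {verb,determiner}; 5:tharbep {conjunction}; 6:naisnaip {determiner,conjunction}.
Word 6 cannot be determiner — rule 2 would then fail for every completion. It is conjunction.
Position 1: the remaining choice is settled jointly with positions 2, 3, 4 — only verb at position 1 is part of a tagging that satisfies every rule.
The only consistent sequence is: verb determiner conjunction verb conjunction conjunction.
Checking: rule 1 satisfied; rule 2 satisfied; rule 3 satisfied; rule 4 satisfied.

verb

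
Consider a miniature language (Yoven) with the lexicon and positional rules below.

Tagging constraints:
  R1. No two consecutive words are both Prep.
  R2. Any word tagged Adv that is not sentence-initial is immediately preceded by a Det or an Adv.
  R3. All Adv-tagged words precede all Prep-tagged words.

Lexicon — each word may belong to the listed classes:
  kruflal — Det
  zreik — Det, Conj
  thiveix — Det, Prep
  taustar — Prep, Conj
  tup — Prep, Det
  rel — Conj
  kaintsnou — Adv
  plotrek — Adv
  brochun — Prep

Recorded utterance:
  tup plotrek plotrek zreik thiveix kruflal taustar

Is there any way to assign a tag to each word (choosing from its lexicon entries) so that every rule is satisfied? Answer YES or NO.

Candidates per position — 1:tup {Prep,Det}; 2:plotrek {Adv}; 3:plotrek {Adv}; 4:zreik {Det,Conj}; 5:thiveix {Det,Prep}; 6:kruflal {Det}; 7:taustar {Prep,Conj}.
One satisfying assignment: Det Adv Adv Conj Det Det Prep.
Verifying each rule — rule 1 holds; rule 2 holds; rule 3 holds.

YES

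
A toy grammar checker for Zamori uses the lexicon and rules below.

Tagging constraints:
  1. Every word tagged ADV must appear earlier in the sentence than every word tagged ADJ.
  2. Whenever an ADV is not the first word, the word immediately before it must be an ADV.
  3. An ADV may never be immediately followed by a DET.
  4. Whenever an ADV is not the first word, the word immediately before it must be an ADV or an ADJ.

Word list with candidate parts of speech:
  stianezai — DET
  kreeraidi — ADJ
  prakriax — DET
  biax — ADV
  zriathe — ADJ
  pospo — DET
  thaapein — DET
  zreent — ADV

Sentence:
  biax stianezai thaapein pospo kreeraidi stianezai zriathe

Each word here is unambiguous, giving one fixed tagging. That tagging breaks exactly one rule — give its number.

3

Fixed tagging: ADV DET DET DET ADJ DET ADJ.
Applying the rules: R1 pass, R2 pass, R3 fail, R4 pass.
Only rule 3 fails.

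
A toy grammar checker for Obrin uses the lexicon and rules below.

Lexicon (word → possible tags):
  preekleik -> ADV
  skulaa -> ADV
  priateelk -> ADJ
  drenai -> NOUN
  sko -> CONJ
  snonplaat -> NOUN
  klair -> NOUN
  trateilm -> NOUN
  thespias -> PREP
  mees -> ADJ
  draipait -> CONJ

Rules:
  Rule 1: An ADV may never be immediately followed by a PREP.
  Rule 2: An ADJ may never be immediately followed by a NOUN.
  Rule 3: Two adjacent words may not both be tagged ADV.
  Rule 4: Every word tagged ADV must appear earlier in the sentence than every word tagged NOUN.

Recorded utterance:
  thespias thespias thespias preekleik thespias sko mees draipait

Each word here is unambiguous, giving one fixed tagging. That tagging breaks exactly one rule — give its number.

Fixed tagging: PREP PREP PREP ADV PREP CONJ ADJ CONJ.
Rule check: R1 fails, R2 ok, R3 ok, R4 ok.
Only rule 1 fails.

1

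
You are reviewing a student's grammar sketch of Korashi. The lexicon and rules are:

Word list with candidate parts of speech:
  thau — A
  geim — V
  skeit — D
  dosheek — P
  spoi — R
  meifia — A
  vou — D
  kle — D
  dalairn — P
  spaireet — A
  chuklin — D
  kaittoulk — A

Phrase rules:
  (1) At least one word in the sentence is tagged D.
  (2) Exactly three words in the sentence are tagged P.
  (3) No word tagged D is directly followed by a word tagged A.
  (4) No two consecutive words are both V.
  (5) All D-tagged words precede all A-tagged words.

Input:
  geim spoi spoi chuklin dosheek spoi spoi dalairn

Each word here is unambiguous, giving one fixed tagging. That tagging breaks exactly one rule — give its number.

Fixed tagging: V R R D P R R P.
Checking each rule: R1 ✓, R2 ✗, R3 ✓, R4 ✓, R5 ✓.
Only rule 2 fails.

2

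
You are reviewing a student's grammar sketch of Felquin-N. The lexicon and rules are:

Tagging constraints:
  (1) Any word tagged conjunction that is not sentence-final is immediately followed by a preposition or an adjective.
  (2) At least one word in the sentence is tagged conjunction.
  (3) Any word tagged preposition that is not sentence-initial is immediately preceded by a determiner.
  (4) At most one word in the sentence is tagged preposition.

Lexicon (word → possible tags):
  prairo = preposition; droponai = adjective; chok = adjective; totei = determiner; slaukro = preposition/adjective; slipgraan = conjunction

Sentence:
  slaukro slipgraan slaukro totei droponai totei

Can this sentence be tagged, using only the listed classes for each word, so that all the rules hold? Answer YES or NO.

Candidates per position — 1:slaukro {preposition,adjective}; 2:slipgraan {conjunction}; 3:slaukro {preposition,adjective}; 4:totei {determiner}; 5:droponai {adjective}; 6:totei {determiner}.
One satisfying assignment: preposition conjunction adjective determiner adjective determiner.
Checking: rule 1 ok; rule 2 ok; rule 3 ok; rule 4 ok.

YES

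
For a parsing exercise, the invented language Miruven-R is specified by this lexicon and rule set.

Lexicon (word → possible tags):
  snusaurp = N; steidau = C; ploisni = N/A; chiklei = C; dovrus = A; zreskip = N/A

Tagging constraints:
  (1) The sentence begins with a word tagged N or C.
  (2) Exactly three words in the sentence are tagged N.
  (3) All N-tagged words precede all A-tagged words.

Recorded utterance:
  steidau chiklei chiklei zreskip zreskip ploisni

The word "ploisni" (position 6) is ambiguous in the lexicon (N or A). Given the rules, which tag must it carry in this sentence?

Candidates per position — 1:steidau {C}; 2:chiklei {C}; 3:chiklei {C}; 4:zreskip {N,A}; 5:zreskip {N,A}; 6:ploisni {N,A}.
At position 4, choosing A makes rule 2 impossible to satisfy; hence N.
At position 5, choosing A makes rule 2 impossible to satisfy; hence N.
At position 6, choosing A makes rule 2 impossible to satisfy; hence N.
That leaves exactly one tagging: C C C N N N.
Check: rule 1 ✓; rule 2 ✓; rule 3 ✓.

N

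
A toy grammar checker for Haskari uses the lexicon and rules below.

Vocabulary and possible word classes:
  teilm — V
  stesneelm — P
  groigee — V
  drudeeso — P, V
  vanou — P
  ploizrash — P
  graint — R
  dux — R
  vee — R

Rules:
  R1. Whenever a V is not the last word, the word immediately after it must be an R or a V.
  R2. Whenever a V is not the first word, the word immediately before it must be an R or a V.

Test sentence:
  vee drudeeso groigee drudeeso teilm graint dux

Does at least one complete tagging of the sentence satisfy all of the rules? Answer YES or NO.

Candidates per position — 1:vee {R}; 2:drudeeso {P,V}; 3:groigee {V}; 4:drudeeso {P,V}; 5:teilm {V}; 6:graint {R}; 7:dux {R}.
One satisfying assignment: R V V V V R R.
Check: rule 1 ok; rule 2 ok.

YES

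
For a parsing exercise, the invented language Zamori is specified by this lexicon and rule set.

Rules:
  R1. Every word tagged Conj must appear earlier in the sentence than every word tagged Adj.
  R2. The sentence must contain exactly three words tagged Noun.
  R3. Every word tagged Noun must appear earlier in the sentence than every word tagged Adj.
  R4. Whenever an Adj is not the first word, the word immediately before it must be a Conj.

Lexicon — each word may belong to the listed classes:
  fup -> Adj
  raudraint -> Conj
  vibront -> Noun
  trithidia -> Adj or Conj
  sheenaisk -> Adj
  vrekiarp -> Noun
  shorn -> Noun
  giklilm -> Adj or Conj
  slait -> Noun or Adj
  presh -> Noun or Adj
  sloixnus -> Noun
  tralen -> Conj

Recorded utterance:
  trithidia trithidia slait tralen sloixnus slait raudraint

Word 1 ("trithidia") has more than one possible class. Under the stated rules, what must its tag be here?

Conj

Candidates per position — 1:trithidia {Adj,Conj}; 2:trithidia {Adj,Conj}; 3:slait {Noun,Adj}; 4:tralen {Conj}; 5:sloixnus {Noun}; 6:slait {Noun,Adj}; 7:raudraint {Conj}.
Word 1 cannot be Adj — rule 1 would then fail for every completion. It is Conj.
Word 2 cannot be Adj — rule 1 would then fail for every completion. It is Conj.
Word 3 cannot be Adj — rule 1 would then fail for every completion. It is Noun.
Word 6 cannot be Adj — rule 1 would then fail for every completion. It is Noun.
That leaves exactly one tagging: Conj Conj Noun Conj Noun Noun Conj.
Checking: rule 1 satisfied; rule 2 satisfied; rule 3 satisfied; rule 4 satisfied.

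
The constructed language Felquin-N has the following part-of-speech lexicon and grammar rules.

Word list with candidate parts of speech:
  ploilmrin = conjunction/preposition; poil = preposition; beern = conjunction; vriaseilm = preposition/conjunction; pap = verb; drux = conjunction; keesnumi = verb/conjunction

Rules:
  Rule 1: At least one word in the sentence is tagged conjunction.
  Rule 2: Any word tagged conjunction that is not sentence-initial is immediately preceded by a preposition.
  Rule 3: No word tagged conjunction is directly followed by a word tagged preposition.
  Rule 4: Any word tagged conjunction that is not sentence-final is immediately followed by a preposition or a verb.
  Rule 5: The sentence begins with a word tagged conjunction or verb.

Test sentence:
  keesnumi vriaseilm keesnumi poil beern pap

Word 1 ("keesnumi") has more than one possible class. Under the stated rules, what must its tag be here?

verb

Candidates per position — 1:keesnumi {verb,conjunction}; 2:vriaseilm {preposition,conjunction}; 3:keesnumi {verb,conjunction}; 4:poil {preposition}; 5:beern {conjunction}; 6:pap {verb}.
Position 2: conjunction is ruled out by rule 2; that leaves preposition.
Position 3: conjunction is ruled out by rule 3; that leaves verb.
Position 1: conjunction is ruled out by rule 3; that leaves verb.
The only consistent sequence is: verb preposition verb preposition conjunction verb.
Checking: rule 1 holds; rule 2 holds; rule 3 holds; rule 4 holds; rule 5 holds.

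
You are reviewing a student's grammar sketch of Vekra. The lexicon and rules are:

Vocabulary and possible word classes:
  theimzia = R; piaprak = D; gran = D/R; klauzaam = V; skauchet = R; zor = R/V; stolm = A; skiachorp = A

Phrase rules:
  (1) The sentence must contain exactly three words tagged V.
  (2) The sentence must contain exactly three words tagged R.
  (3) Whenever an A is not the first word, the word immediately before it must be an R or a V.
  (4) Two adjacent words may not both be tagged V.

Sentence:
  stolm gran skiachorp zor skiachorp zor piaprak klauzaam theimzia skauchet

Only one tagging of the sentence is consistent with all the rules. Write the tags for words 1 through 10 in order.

A R A V A V D V R R

Candidates per position — 1:stolm {A}; 2:gran {D,R}; 3:skiachorp {A}; 4:zor {R,V}; 5:skiachorp {A}; 6:zor {R,V}; 7:piaprak {D}; 8:klauzaam {V}; 9:theimzia {R}; 10:skauchet {R}.
Position 2: D is ruled out by rule 3; that leaves R.
Position 4: R is ruled out by rule 1; that leaves V.
Position 6: R is ruled out by rule 1; that leaves V.
That leaves exactly one tagging: A R A V A V D V R R.
Verifying each rule — rule 1 ok; rule 2 ok; rule 3 ok; rule 4 ok.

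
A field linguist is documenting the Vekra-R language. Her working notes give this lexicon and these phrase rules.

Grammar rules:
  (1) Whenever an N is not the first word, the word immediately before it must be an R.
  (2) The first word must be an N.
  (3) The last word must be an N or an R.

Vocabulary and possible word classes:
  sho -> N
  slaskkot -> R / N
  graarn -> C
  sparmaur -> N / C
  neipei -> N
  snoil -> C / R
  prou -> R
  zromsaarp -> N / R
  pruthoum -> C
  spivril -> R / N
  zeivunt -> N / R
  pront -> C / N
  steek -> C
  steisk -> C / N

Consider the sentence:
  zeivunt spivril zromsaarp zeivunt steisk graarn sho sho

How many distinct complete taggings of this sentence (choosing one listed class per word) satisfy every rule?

0

Candidates per position — 1:zeivunt {N,R}; 2:spivril {R,N}; 3:zromsaarp {N,R}; 4:zeivunt {N,R}; 5:steisk {C,N}; 6:graarn {C}; 7:sho {N}; 8:sho {N}.
There are 32 candidate sequences in total.
Rule 1 cannot be satisfied by any choice of tags from the lexicon.
So there is no consistent tagging.
Count = 0.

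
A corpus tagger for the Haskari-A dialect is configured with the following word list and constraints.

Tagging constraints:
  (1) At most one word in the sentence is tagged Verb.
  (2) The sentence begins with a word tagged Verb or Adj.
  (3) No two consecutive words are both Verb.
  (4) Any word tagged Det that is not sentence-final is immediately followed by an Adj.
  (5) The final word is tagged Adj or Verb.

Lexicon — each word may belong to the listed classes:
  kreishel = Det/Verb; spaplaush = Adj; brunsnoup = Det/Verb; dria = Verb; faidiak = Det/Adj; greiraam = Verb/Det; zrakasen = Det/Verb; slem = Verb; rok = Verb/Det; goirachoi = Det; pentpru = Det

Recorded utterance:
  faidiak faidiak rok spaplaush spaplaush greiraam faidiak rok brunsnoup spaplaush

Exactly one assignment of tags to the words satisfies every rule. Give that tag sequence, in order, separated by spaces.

Adj Adj Det Adj Adj Det Adj Verb Det Adj

Candidates per position — 1:faidiak {Det,Adj}; 2:faidiak {Det,Adj}; 3:rok {Verb,Det}; 4:spaplaush {Adj}; 5:spaplaush {Adj}; 6:greiraam {Verb,Det}; 7:faidiak {Det,Adj}; 8:rok {Verb,Det}; 9:brunsnoup {Det,Verb}; 10:spaplaush {Adj}.
If word 1 were Det, no tagging could satisfy rule 2; so word 1 is Adj.
If word 2 were Det, no tagging could satisfy rule 4; so word 2 is Adj.
If word 7 were Det, no tagging could satisfy rule 4; so word 7 is Adj.
If word 8 were Det, no tagging could satisfy rule 4; so word 8 is Verb.
If word 9 were Verb, no tagging could satisfy rule 1; so word 9 is Det.
If word 3 were Verb, no tagging could satisfy rule 1; so word 3 is Det.
If word 6 were Verb, no tagging could satisfy rule 1; so word 6 is Det.
The only consistent sequence is: Adj Adj Det Adj Adj Det Adj Verb Det Adj.
Checking: rule 1 ✓; rule 2 ✓; rule 3 ✓; rule 4 ✓; rule 5 ✓.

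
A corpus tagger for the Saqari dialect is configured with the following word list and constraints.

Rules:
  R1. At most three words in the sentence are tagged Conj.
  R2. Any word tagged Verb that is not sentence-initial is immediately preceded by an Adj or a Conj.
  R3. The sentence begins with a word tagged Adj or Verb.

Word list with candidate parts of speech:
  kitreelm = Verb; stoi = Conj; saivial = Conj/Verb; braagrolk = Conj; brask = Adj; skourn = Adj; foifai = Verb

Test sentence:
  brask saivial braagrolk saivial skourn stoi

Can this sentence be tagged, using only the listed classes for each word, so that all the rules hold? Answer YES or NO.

Candidates per position — 1:brask {Adj}; 2:saivial {Conj,Verb}; 3:braagrolk {Conj}; 4:saivial {Conj,Verb}; 5:skourn {Adj}; 6:stoi {Conj}.
One satisfying assignment: Adj Conj Conj Verb Adj Conj.
Rule-by-rule: rule 1 holds; rule 2 holds; rule 3 holds.

YES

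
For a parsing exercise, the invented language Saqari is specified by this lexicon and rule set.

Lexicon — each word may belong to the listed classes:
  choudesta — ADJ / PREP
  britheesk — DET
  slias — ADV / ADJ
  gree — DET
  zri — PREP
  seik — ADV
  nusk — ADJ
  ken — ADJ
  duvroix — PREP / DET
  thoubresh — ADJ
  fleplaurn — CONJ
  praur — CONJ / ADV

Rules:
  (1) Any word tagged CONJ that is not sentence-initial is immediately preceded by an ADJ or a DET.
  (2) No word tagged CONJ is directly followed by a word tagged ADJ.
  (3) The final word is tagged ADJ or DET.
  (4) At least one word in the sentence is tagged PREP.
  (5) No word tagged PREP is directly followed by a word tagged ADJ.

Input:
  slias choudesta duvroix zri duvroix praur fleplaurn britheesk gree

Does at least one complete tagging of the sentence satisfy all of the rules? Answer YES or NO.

NO

Candidates per position — 1:slias {ADV,ADJ}; 2:choudesta {ADJ,PREP}; 3:duvroix {PREP,DET}; 4:zri {PREP}; 5:duvroix {PREP,DET}; 6:praur {CONJ,ADV}; 7:fleplaurn {CONJ}; 8:britheesk {DET}; 9:gree {DET}.
Rule 1 cannot be satisfied by any choice of tags from the lexicon.
So there is no consistent tagging.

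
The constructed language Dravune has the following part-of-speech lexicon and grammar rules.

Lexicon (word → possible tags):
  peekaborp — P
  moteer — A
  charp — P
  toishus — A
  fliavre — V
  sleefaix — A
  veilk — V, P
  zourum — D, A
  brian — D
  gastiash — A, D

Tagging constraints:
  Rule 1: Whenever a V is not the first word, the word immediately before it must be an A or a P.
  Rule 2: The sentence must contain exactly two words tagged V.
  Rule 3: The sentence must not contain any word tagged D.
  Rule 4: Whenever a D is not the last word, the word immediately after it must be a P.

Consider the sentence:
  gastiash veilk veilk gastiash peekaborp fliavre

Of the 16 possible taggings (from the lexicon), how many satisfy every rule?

Candidates per position — 1:gastiash {A,D}; 2:veilk {V,P}; 3:veilk {V,P}; 4:gastiash {A,D}; 5:peekaborp {P}; 6:fliavre {V}.
There are 16 candidate sequences in total.
The sequences that satisfy every rule: A V P A P V; A P V A P V.
Count = 2.

2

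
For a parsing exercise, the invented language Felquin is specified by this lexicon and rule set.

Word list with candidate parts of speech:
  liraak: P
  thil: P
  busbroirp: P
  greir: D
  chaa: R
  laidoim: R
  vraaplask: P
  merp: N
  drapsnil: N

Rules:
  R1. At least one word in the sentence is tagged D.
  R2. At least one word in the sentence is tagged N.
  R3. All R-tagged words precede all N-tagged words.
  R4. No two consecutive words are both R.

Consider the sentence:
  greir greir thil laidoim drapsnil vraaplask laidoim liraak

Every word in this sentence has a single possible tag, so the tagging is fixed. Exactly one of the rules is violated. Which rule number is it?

3

Fixed tagging: D D P R N P R P.
Rule check: R1 pass, R2 pass, R3 fail, R4 pass.
Only rule 3 fails.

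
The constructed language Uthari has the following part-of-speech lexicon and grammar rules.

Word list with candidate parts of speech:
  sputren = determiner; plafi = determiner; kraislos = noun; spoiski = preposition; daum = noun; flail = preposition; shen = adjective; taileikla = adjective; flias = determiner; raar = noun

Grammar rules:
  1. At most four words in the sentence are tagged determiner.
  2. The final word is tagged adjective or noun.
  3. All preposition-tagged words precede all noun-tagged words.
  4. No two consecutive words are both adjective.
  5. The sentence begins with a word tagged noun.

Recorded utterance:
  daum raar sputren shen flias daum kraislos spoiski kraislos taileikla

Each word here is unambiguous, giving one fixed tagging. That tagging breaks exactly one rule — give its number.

3

Fixed tagging: noun noun determiner adjective determiner noun noun preposition noun adjective.
Applying the rules: R1 ok, R2 ok, R3 fails, R4 ok, R5 ok.
Only rule 3 fails.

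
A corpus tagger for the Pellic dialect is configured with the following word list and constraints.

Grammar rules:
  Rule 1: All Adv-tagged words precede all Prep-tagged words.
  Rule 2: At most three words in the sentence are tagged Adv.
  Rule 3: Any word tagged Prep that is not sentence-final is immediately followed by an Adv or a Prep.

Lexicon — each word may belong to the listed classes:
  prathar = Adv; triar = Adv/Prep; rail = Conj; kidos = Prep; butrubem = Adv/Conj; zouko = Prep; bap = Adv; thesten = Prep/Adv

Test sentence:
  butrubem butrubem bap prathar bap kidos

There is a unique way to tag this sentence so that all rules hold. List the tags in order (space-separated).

Conj Conj Adv Adv Adv Prep

Candidates per position — 1:butrubem {Adv,Conj}; 2:butrubem {Adv,Conj}; 3:bap {Adv}; 4:prathar {Adv}; 5:bap {Adv}; 6:kidos {Prep}.
Word 1 cannot be Adv — rule 2 would then fail for every completion. It is Conj.
Word 2 cannot be Adv — rule 2 would then fail for every completion. It is Conj.
The unique satisfying tagging is: Conj Conj Adv Adv Adv Prep.
Rule-by-rule: rule 1 satisfied; rule 2 satisfied; rule 3 satisfied.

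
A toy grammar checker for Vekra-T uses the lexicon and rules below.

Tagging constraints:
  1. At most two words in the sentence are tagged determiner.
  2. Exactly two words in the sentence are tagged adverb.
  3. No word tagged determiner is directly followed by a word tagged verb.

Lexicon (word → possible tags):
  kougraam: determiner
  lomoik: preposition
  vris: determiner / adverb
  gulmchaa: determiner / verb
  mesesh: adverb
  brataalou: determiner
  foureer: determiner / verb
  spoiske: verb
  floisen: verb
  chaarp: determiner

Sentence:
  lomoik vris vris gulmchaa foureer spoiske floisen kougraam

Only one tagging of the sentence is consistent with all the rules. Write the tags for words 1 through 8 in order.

preposition adverb adverb verb verb verb verb determiner

Candidates per position — 1:lomoik {preposition}; 2:vris {determiner,adverb}; 3:vris {determiner,adverb}; 4:gulmchaa {determiner,verb}; 5:foureer {determiner,verb}; 6:spoiske {verb}; 7:floisen {verb}; 8:kougraam {determiner}.
At position 2, choosing determiner makes rule 2 impossible to satisfy; hence adverb.
At position 3, choosing determiner makes rule 2 impossible to satisfy; hence adverb.
At position 4, choosing determiner makes rule 3 impossible to satisfy; hence verb.
At position 5, choosing determiner makes rule 3 impossible to satisfy; hence verb.
That leaves exactly one tagging: preposition adverb adverb verb verb verb verb determiner.
Verifying each rule — rule 1 ok; rule 2 ok; rule 3 ok.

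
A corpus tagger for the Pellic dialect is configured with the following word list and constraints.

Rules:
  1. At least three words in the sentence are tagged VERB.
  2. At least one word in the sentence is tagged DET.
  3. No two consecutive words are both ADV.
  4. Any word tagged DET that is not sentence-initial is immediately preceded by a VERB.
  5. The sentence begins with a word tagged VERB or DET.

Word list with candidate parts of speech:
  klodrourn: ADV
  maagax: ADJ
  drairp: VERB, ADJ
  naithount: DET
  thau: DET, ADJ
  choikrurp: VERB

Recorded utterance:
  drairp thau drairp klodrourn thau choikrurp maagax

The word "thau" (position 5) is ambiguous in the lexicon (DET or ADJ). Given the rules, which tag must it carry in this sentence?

Candidates per position — 1:drairp {VERB,ADJ}; 2:thau {DET,ADJ}; 3:drairp {VERB,ADJ}; 4:klodrourn {ADV}; 5:thau {DET,ADJ}; 6:choikrurp {VERB}; 7:maagax {ADJ}.
At position 1, choosing ADJ makes rule 1 impossible to satisfy; hence VERB.
At position 3, choosing ADJ makes rule 1 impossible to satisfy; hence VERB.
At position 5, choosing DET makes rule 4 impossible to satisfy; hence ADJ.
At position 2, choosing ADJ makes rule 2 impossible to satisfy; hence DET.
So the tagging must be: VERB DET VERB ADV ADJ VERB ADJ.
Verifying each rule — rule 1 satisfied; rule 2 satisfied; rule 3 satisfied; rule 4 satisfied; rule 5 satisfied.

ADJ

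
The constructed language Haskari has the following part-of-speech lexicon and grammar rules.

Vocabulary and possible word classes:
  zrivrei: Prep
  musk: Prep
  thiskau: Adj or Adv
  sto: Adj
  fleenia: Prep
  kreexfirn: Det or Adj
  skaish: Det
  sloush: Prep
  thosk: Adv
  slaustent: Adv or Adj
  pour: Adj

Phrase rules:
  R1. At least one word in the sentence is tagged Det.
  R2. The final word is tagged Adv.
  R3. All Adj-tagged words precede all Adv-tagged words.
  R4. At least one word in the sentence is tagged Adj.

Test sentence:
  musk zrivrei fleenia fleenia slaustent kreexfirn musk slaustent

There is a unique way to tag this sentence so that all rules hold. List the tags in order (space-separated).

Prep Prep Prep Prep Adj Det Prep Adv

Candidates per position — 1:musk {Prep}; 2:zrivrei {Prep}; 3:fleenia {Prep}; 4:fleenia {Prep}; 5:slaustent {Adv,Adj}; 6:kreexfirn {Det,Adj}; 7:musk {Prep}; 8:slaustent {Adv,Adj}.
Word 6 cannot be Adj — rule 1 would then fail for every completion. It is Det.
Word 8 cannot be Adj — rule 2 would then fail for every completion. It is Adv.
Word 5 cannot be Adv — rule 4 would then fail for every completion. It is Adj.
The unique satisfying tagging is: Prep Prep Prep Prep Adj Det Prep Adv.
Checking: rule 1 holds; rule 2 holds; rule 3 holds; rule 4 holds.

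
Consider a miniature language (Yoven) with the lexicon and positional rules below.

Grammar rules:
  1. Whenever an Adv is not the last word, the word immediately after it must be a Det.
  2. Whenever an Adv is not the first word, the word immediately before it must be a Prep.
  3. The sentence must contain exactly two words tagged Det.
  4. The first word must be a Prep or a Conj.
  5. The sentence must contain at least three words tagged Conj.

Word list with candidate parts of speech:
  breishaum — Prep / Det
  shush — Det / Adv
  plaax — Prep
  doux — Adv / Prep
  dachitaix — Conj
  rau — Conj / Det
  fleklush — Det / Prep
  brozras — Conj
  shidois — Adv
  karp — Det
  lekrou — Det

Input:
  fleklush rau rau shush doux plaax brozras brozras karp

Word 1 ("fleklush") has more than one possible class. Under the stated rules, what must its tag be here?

Candidates per position — 1:fleklush {Det,Prep}; 2:rau {Conj,Det}; 3:rau {Conj,Det}; 4:shush {Det,Adv}; 5:doux {Adv,Prep}; 6:plaax {Prep}; 7:brozras {Conj}; 8:brozras {Conj}; 9:karp {Det}.
If word 1 were Det, no tagging could satisfy rule 4; so word 1 is Prep.
If word 4 were Adv, no tagging could satisfy rule 1; so word 4 is Det.
If word 5 were Adv, no tagging could satisfy rule 1; so word 5 is Prep.
If word 2 were Det, no tagging could satisfy rule 3; so word 2 is Conj.
If word 3 were Det, no tagging could satisfy rule 3; so word 3 is Conj.
So the tagging must be: Prep Conj Conj Det Prep Prep Conj Conj Det.
Rule-by-rule: rule 1 ok; rule 2 ok; rule 3 ok; rule 4 ok; rule 5 ok.

Prep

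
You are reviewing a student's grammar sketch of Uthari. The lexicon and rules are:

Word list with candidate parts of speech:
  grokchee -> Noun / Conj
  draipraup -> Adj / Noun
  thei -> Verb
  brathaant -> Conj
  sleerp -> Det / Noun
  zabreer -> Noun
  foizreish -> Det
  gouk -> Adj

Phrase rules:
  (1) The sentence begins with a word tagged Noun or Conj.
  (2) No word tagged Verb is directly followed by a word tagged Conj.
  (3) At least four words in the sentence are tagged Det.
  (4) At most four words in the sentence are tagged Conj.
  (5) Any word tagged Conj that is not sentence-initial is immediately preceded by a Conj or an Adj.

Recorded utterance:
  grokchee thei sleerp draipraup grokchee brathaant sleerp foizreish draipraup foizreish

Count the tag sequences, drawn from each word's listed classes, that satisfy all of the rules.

4

Candidates per position — 1:grokchee {Noun,Conj}; 2:thei {Verb}; 3:sleerp {Det,Noun}; 4:draipraup {Adj,Noun}; 5:grokchee {Noun,Conj}; 6:brathaant {Conj}; 7:sleerp {Det,Noun}; 8:foizreish {Det}; 9:draipraup {Adj,Noun}; 10:foizreish {Det}.
There are 64 candidate sequences in total.
The sequences that satisfy every rule: Noun Verb Det Adj Conj Conj Det Det Adj Det; Noun Verb Det Adj Conj Conj Det Det Noun Det; Conj Verb Det Adj Conj Conj Det Det Adj Det; Conj Verb Det Adj Conj Conj Det Det Noun Det.
Count = 4.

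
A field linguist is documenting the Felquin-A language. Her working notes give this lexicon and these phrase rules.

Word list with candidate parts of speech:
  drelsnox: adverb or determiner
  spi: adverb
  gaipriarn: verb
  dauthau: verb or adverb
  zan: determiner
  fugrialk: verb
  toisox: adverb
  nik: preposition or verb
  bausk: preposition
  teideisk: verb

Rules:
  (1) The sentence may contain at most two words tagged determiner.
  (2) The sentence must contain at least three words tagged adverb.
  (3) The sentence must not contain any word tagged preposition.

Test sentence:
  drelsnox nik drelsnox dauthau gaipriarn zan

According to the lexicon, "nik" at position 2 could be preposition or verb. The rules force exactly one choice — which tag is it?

Candidates per position — 1:drelsnox {adverb,determiner}; 2:nik {preposition,verb}; 3:drelsnox {adverb,determiner}; 4:dauthau {verb,adverb}; 5:gaipriarn {verb}; 6:zan {determiner}.
Position 1: determiner is ruled out by rule 2; that leaves adverb.
Position 2: preposition is ruled out by rule 3; that leaves verb.
Position 3: determiner is ruled out by rule 2; that leaves adverb.
Position 4: verb is ruled out by rule 2; that leaves adverb.
The unique satisfying tagging is: adverb verb adverb adverb verb determiner.
Verifying each rule — rule 1 satisfied; rule 2 satisfied; rule 3 satisfied.

verb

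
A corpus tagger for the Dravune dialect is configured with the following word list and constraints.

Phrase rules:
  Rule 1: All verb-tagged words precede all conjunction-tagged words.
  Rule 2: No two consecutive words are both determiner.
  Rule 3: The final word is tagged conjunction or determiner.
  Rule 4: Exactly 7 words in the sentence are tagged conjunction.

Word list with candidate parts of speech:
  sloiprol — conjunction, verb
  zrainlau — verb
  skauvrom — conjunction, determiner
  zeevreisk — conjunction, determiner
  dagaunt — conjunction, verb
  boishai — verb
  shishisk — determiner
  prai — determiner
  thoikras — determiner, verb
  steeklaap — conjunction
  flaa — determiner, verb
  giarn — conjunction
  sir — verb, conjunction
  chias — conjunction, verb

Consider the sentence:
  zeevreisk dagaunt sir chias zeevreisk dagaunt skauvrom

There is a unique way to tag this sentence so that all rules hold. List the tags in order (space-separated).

Candidates per position — 1:zeevreisk {conjunction,determiner}; 2:dagaunt {conjunction,verb}; 3:sir {verb,conjunction}; 4:chias {conjunction,verb}; 5:zeevreisk {conjunction,determiner}; 6:dagaunt {conjunction,verb}; 7:skauvrom {conjunction,determiner}.
At position 1, choosing determiner makes rule 4 impossible to satisfy; hence conjunction.
At position 2, choosing verb makes rule 1 impossible to satisfy; hence conjunction.
At position 3, choosing verb makes rule 1 impossible to satisfy; hence conjunction.
At position 4, choosing verb makes rule 1 impossible to satisfy; hence conjunction.
At position 5, choosing determiner makes rule 4 impossible to satisfy; hence conjunction.
At position 6, choosing verb makes rule 1 impossible to satisfy; hence conjunction.
At position 7, choosing determiner makes rule 4 impossible to satisfy; hence conjunction.
The only consistent sequence is: conjunction conjunction conjunction conjunction conjunction conjunction conjunction.
Check: rule 1 ✓; rule 2 ✓; rule 3 ✓; rule 4 ✓.

conjunction conjunction conjunction conjunction conjunction conjunction conjunction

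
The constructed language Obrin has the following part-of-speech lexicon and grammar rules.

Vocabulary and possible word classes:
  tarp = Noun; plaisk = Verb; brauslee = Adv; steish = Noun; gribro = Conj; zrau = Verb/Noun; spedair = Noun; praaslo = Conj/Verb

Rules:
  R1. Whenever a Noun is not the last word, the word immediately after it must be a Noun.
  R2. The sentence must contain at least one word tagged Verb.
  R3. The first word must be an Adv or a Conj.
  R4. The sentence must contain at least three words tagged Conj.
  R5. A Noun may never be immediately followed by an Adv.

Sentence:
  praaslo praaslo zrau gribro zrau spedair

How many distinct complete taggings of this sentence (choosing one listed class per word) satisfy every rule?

Candidates per position — 1:praaslo {Conj,Verb}; 2:praaslo {Conj,Verb}; 3:zrau {Verb,Noun}; 4:gribro {Conj}; 5:zrau {Verb,Noun}; 6:spedair {Noun}.
There are 16 candidate sequences in total.
The sequences that satisfy every rule: Conj Conj Verb Conj Verb Noun; Conj Conj Verb Conj Noun Noun.
Count = 2.

2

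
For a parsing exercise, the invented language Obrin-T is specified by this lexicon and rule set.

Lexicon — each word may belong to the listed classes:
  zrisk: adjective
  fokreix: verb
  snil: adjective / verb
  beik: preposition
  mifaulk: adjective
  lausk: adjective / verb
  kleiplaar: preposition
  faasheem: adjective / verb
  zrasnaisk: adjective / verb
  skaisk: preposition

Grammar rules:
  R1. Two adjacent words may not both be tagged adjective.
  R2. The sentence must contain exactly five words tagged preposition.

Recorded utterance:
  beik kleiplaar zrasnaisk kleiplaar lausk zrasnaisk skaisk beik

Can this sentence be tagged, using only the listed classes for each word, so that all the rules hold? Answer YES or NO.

Candidates per position — 1:beik {preposition}; 2:kleiplaar {preposition}; 3:zrasnaisk {adjective,verb}; 4:kleiplaar {preposition}; 5:lausk {adjective,verb}; 6:zrasnaisk {adjective,verb}; 7:skaisk {preposition}; 8:beik {preposition}.
One satisfying assignment: preposition preposition adjective preposition adjective verb preposition preposition.
Checking: rule 1 ✓; rule 2 ✓.

YES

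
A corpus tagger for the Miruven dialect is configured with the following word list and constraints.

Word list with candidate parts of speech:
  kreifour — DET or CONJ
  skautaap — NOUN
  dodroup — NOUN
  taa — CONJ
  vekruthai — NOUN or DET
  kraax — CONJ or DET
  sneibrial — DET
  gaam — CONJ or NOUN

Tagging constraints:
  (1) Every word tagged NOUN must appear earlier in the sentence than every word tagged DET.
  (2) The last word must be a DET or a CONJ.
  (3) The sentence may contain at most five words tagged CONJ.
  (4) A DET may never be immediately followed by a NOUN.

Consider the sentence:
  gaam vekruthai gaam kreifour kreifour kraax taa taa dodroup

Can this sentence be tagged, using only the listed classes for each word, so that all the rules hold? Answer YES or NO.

NO

Candidates per position — 1:gaam {CONJ,NOUN}; 2:vekruthai {NOUN,DET}; 3:gaam {CONJ,NOUN}; 4:kreifour {DET,CONJ}; 5:kreifour {DET,CONJ}; 6:kraax {CONJ,DET}; 7:taa {CONJ}; 8:taa {CONJ}; 9:dodroup {NOUN}.
Rule 2 cannot be satisfied by any choice of tags from the lexicon.
So there is no consistent tagging.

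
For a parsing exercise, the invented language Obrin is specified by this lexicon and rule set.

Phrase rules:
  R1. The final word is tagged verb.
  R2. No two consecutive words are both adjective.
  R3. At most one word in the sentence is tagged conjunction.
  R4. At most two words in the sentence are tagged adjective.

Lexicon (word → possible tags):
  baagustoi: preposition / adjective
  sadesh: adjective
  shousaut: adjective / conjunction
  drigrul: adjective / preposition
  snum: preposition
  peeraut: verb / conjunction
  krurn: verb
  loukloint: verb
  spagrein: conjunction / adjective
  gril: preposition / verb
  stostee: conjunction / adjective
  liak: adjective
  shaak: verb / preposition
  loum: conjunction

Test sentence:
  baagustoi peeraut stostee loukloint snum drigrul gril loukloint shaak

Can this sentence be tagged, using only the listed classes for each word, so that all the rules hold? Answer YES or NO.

YES

Candidates per position — 1:baagustoi {preposition,adjective}; 2:peeraut {verb,conjunction}; 3:stostee {conjunction,adjective}; 4:loukloint {verb}; 5:snum {preposition}; 6:drigrul {adjective,preposition}; 7:gril {preposition,verb}; 8:loukloint {verb}; 9:shaak {verb,preposition}.
One satisfying assignment: adjective verb conjunction verb preposition preposition verb verb verb.
Verifying each rule — rule 1 holds; rule 2 holds; rule 3 holds; rule 4 holds.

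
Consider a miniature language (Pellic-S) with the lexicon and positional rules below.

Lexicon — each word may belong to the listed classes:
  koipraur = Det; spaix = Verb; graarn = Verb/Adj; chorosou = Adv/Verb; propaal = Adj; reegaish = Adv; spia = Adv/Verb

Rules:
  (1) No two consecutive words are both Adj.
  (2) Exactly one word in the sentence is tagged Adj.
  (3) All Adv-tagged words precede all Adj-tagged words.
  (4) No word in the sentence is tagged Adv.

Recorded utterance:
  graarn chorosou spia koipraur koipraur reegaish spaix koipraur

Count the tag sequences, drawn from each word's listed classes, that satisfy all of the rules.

0

Candidates per position — 1:graarn {Verb,Adj}; 2:chorosou {Adv,Verb}; 3:spia {Adv,Verb}; 4:koipraur {Det}; 5:koipraur {Det}; 6:reegaish {Adv}; 7:spaix {Verb}; 8:koipraur {Det}.
There are 8 candidate sequences in total.
Rule 4 cannot be satisfied by any choice of tags from the lexicon.
So there is no consistent tagging.
Count = 0.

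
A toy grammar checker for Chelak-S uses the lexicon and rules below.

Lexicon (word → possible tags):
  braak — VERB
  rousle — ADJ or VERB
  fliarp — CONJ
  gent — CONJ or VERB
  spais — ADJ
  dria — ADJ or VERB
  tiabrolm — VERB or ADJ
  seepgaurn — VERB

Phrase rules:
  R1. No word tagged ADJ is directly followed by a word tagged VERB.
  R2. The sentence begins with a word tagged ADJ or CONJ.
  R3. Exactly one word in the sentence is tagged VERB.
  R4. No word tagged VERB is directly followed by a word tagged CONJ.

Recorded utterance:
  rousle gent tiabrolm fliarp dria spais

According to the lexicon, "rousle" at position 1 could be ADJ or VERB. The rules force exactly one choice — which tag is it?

ADJ

Candidates per position — 1:rousle {ADJ,VERB}; 2:gent {CONJ,VERB}; 3:tiabrolm {VERB,ADJ}; 4:fliarp {CONJ}; 5:dria {ADJ,VERB}; 6:spais {ADJ}.
Word 1 cannot be VERB — rule 2 would then fail for every completion. It is ADJ.
Word 2 cannot be VERB — rule 1 would then fail for every completion. It is CONJ.
Word 3 cannot be VERB — rule 4 would then fail for every completion. It is ADJ.
Word 5 cannot be ADJ — rule 3 would then fail for every completion. It is VERB.
The unique satisfying tagging is: ADJ CONJ ADJ CONJ VERB ADJ.
Rule-by-rule: rule 1 satisfied; rule 2 satisfied; rule 3 satisfied; rule 4 satisfied.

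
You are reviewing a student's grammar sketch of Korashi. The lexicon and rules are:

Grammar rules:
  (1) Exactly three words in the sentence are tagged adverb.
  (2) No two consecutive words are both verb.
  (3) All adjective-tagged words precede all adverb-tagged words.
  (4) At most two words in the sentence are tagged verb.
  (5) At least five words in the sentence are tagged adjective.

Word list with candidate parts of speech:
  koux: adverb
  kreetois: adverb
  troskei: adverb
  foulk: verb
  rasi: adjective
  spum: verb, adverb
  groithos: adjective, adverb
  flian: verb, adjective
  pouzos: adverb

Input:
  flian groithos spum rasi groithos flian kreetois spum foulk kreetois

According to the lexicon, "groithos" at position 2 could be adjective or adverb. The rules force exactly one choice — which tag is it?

adjective

Candidates per position — 1:flian {verb,adjective}; 2:groithos {adjective,adverb}; 3:spum {verb,adverb}; 4:rasi {adjective}; 5:groithos {adjective,adverb}; 6:flian {verb,adjective}; 7:kreetois {adverb}; 8:spum {verb,adverb}; 9:foulk {verb}; 10:kreetois {adverb}.
Position 1: tagging it verb would leave rule 5 unsatisfiable, so it must be adjective.
Position 2: tagging it adverb would leave rule 3 unsatisfiable, so it must be adjective.
Position 3: tagging it adverb would leave rule 3 unsatisfiable, so it must be verb.
Position 5: tagging it adverb would leave rule 5 unsatisfiable, so it must be adjective.
Position 6: tagging it verb would leave rule 4 unsatisfiable, so it must be adjective.
Position 8: tagging it verb would leave rule 1 unsatisfiable, so it must be adverb.
The unique satisfying tagging is: adjective adjective verb adjective adjective adjective adverb adverb verb adverb.
Rule-by-rule: rule 1 satisfied; rule 2 satisfied; rule 3 satisfied; rule 4 satisfied; rule 5 satisfied.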